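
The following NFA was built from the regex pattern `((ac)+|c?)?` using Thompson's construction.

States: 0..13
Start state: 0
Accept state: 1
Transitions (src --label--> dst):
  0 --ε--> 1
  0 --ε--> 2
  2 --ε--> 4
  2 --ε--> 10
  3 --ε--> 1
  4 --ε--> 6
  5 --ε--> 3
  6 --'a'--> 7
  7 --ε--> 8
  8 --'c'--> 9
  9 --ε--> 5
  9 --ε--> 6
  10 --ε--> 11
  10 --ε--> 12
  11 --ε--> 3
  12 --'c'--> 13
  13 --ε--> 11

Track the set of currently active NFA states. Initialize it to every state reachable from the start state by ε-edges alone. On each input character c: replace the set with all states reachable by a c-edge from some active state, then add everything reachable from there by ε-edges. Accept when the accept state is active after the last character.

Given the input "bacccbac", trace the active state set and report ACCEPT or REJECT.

initial (ε-close {0}): {0,1,2,3,4,6,10,11,12}
'b' @ 1: {}  — dead — no transitions
rest 'acccbac' ignored (set empty)
after full input: {}  (accept=1 not in)

Answer: REJECT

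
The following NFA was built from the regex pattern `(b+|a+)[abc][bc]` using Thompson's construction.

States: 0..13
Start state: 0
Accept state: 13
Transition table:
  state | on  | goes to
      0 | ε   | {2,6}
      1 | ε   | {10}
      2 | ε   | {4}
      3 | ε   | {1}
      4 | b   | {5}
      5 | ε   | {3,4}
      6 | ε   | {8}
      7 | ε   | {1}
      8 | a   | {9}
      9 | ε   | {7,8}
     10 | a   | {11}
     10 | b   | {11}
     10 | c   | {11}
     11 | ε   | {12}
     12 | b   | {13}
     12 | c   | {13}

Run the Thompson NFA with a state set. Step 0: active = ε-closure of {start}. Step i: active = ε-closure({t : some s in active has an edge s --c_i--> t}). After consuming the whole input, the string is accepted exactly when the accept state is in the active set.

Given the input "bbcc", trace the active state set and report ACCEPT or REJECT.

Answer: ACCEPT

Steps:
S₀ = ε-closure({0}) = {0,2,4,6,8}
'b' @ 1: {1,3,4,5,10}
'b' @ 2: {1,3,4,5,10,11,12}
'c' @ 3: {11,12,13}  [accepting]
'c' @ 4: {13}  [accepting]
after full input: {13}  (accept=13 in)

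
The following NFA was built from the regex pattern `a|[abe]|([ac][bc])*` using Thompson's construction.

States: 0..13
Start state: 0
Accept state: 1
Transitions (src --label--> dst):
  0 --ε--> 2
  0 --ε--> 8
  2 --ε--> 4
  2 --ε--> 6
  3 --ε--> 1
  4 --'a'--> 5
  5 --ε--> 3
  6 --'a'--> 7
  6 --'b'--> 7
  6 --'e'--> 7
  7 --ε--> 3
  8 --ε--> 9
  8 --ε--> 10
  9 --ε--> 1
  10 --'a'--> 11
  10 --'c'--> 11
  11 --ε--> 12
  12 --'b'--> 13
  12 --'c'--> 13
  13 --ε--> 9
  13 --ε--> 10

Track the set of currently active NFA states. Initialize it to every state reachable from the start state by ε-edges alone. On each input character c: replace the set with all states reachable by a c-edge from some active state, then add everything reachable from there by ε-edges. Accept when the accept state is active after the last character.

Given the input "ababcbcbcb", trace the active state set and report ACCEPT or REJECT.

Answer: ACCEPT

Steps:
start: ε-closure({0}) = {0,1,2,4,6,8,9,10}
'a' @ 1: {1,3,5,7,11,12}  (accept∈set)
'b' @ 2: {1,9,10,13}  (accept∈set)
'a' @ 3: {11,12}
'b' @ 4: {1,9,10,13}  (accept∈set)
'c' @ 5: {11,12}
'b' @ 6: {1,9,10,13}  (accept∈set)
'c' @ 7: {11,12}
'b' @ 8: {1,9,10,13}  (accept∈set)
'c' @ 9: {11,12}
'b' @ 10: {1,9,10,13}  (accept∈set)
after full input: {1,9,10,13}  (accept=1 in)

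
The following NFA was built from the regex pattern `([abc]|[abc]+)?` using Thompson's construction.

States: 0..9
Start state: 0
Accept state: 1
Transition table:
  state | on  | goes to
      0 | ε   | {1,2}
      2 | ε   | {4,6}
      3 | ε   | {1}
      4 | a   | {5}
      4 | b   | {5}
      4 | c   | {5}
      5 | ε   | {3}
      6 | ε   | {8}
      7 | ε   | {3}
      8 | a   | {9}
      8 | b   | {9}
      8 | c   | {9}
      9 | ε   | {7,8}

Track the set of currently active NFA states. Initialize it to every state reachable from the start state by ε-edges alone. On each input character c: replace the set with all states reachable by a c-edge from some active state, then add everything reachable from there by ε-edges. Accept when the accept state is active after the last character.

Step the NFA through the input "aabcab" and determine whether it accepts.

start: ε-closure({0}) = {0,1,2,4,6,8}
'a' @ 1: {1,3,5,7,8,9}  [accepting]
'a' @ 2: {1,3,7,8,9}  [accepting]
'b' @ 3: {1,3,7,8,9}  [accepting]
'c' @ 4: {1,3,7,8,9}  [accepting]
'a' @ 5: {1,3,7,8,9}  [accepting]
'b' @ 6: {1,3,7,8,9}  [accepting]
after full input: {1,3,7,8,9}  (accept=1 in)

Answer: ACCEPT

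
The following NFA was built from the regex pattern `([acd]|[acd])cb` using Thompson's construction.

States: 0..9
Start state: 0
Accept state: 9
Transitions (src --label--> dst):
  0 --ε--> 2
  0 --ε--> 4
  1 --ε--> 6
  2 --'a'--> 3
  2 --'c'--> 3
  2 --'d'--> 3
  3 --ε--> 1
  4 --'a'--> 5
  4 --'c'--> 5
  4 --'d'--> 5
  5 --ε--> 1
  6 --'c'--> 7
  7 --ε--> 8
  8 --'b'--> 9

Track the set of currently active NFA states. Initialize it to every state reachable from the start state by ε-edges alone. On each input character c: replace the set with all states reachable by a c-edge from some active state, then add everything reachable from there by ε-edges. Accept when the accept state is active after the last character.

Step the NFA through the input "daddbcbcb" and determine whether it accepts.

Answer: REJECT

Derivation:
start: ε-closure({0}) = {0,2,4}
'd' @ 1: {1,3,5,6}
'a' @ 2: {}  — dead — no transitions
rest 'ddbcbcb' ignored (set empty)
after full input: {}  (accept=9 not in)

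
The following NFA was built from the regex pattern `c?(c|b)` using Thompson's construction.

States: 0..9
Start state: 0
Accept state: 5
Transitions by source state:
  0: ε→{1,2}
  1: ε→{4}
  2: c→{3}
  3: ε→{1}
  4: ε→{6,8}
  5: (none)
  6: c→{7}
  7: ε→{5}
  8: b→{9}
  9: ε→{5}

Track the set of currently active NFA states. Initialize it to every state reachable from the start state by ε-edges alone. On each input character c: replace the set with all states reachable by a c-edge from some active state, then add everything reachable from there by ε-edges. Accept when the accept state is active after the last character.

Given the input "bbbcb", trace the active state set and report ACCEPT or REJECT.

start: ε-closure({0}) = {0,1,2,4,6,8}
'b' @ 1: {5,9}  ✓accept
'b' @ 2: {}  — state set empty
rest 'bcb' ignored (set empty)
end set {} — state 5 not in

Answer: REJECT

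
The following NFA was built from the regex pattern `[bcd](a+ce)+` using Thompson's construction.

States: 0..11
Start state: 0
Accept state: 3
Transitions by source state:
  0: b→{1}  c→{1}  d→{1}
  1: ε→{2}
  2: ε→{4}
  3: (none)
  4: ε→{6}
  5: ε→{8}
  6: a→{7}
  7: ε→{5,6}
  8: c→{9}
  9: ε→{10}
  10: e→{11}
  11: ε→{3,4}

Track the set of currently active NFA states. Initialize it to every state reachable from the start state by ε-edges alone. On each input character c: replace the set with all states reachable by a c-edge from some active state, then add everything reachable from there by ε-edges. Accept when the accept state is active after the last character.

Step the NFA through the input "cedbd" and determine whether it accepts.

Answer: REJECT

Derivation:
initial (ε-close {0}): {0}
'c' @ 1: {1,2,4,6}
'e' @ 2: {}  — dead — no transitions
rest 'dbd' ignored (set empty)
after full input: {}  (accept=3 not in)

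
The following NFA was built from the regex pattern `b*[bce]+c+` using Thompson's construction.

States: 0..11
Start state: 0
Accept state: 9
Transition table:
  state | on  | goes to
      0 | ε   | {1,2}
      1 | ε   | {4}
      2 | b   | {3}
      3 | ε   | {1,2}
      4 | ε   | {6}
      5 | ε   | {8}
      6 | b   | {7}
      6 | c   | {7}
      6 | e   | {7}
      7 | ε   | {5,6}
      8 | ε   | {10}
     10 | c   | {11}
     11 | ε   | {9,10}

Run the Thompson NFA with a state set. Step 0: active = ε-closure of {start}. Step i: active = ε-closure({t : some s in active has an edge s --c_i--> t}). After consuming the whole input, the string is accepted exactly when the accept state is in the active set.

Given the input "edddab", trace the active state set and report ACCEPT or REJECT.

start: ε-closure({0}) = {0,1,2,4,6}
'e' @ 1: {5,6,7,8,10}
'd' @ 2: {}  — no active states
rest 'ddab' ignored (set empty)
final: {}; accept 9 not in set

Answer: REJECT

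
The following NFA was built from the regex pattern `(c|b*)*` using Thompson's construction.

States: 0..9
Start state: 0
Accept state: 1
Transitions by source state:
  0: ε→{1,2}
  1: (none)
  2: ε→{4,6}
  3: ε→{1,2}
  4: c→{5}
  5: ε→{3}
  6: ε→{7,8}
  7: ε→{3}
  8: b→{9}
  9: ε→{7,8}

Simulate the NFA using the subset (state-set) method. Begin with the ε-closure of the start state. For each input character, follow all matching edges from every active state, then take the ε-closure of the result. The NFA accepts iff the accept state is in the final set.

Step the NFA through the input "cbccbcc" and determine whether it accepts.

start: ε-closure({0}) = {0,1,2,3,4,6,7,8}
'c' @ 1: {1,2,3,4,5,6,7,8}  ✓accept
'b' @ 2: {1,2,3,4,6,7,8,9}  ✓accept
'c' @ 3: {1,2,3,4,5,6,7,8}  ✓accept
'c' @ 4: {1,2,3,4,5,6,7,8}  ✓accept
'b' @ 5: {1,2,3,4,6,7,8,9}  ✓accept
'c' @ 6: {1,2,3,4,5,6,7,8}  ✓accept
'c' @ 7: {1,2,3,4,5,6,7,8}  ✓accept
final: {1,2,3,4,5,6,7,8}; accept 1 in set

Answer: ACCEPT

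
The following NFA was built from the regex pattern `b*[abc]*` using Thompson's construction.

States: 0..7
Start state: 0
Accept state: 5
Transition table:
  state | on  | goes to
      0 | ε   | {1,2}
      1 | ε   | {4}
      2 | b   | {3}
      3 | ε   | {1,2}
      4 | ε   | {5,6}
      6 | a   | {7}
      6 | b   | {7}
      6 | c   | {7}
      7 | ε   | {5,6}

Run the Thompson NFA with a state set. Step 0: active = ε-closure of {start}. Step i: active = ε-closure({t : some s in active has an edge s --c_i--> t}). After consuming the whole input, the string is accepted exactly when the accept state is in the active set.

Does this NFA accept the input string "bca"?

Answer: ACCEPT

Derivation:
start: ε-closure({0}) = {0,1,2,4,5,6}
'b' @ 1: {1,2,3,4,5,6,7}  [accepting]
'c' @ 2: {5,6,7}  [accepting]
'a' @ 3: {5,6,7}  [accepting]
end set {5,6,7} — state 5 in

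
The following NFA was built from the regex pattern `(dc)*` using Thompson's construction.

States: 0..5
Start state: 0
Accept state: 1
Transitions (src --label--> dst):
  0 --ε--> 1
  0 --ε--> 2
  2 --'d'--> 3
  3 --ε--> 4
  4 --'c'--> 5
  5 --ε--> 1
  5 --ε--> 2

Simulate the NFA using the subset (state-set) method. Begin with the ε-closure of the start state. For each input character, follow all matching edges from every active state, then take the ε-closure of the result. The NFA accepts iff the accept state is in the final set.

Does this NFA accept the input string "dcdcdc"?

Answer: ACCEPT

Derivation:
S₀ = ε-closure({0}) = {0,1,2}
'd' @ 1: {3,4}
'c' @ 2: {1,2,5}  [accepting]
'd' @ 3: {3,4}
'c' @ 4: {1,2,5}  [accepting]
'd' @ 5: {3,4}
'c' @ 6: {1,2,5}  [accepting]
final: {1,2,5}; accept 1 in set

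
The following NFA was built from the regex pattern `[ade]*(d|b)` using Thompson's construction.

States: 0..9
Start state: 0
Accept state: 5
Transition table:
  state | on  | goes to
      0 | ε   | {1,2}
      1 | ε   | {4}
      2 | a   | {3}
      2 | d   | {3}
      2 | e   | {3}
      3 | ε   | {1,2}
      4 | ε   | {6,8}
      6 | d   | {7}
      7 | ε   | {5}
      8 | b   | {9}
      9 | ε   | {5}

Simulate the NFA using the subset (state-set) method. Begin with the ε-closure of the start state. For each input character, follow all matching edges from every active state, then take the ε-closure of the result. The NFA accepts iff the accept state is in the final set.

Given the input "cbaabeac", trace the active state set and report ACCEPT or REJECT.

Answer: REJECT

Trace:
S₀ = ε-closure({0}) = {0,1,2,4,6,8}
'c' @ 1: {}  — dead — no transitions
rest 'baabeac' ignored (set empty)
after full input: {}  (accept=5 not in)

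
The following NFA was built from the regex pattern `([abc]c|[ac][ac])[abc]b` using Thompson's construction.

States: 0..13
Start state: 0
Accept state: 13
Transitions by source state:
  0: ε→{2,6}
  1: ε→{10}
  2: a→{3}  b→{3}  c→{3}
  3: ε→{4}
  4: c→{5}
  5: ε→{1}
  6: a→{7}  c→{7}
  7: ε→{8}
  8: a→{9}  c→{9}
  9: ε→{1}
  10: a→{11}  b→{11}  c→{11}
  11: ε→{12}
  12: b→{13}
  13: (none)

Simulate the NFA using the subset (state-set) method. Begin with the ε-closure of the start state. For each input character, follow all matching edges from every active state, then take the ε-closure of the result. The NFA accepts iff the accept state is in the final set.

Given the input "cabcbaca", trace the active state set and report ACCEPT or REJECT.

initial (ε-close {0}): {0,2,6}
'c' @ 1: {3,4,7,8}
'a' @ 2: {1,9,10}
'b' @ 3: {11,12}
'c' @ 4: {}  — no active states
rest 'baca' ignored (set empty)
end set {} — state 13 not in

Answer: REJECT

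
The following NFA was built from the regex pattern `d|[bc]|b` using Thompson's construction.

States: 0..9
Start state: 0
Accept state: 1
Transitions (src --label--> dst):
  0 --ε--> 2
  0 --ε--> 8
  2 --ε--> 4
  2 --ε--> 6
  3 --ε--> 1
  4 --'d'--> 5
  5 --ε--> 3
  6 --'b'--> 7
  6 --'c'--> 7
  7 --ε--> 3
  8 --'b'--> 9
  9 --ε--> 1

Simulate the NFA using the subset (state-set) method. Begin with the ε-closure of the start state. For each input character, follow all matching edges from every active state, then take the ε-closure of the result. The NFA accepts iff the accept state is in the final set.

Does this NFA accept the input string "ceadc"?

Answer: REJECT

Steps:
initial (ε-close {0}): {0,2,4,6,8}
'c' @ 1: {1,3,7}  (accept∈set)
'e' @ 2: {}  — dead — no transitions
rest 'adc' ignored (set empty)
final: {}; accept 1 not in set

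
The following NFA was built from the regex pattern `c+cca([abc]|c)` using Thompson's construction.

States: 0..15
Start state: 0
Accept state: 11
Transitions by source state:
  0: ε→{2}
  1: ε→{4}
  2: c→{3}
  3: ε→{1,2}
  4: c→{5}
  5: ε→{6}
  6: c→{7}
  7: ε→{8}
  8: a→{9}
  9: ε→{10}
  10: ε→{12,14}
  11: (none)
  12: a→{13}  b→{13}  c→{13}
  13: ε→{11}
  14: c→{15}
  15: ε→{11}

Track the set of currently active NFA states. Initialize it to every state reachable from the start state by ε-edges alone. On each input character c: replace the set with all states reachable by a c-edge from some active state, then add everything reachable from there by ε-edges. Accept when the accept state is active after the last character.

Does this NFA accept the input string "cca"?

start: ε-closure({0}) = {0,2}
'c' @ 1: {1,2,3,4}
'c' @ 2: {1,2,3,4,5,6}
'a' @ 3: {}  — state set empty
end set {} — state 11 not in

Answer: REJECT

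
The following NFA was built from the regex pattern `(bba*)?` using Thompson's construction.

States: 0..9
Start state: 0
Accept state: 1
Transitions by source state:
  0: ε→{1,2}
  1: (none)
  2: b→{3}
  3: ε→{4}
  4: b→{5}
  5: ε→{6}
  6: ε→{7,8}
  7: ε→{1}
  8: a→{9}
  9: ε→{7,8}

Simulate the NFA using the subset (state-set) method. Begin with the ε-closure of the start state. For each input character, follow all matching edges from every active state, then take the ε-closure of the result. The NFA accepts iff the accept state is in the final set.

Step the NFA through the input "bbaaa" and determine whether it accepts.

Answer: ACCEPT

Steps:
initial (ε-close {0}): {0,1,2}
'b' @ 1: {3,4}
'b' @ 2: {1,5,6,7,8}  (accept∈set)
'a' @ 3: {1,7,8,9}  (accept∈set)
'a' @ 4: {1,7,8,9}  (accept∈set)
'a' @ 5: {1,7,8,9}  (accept∈set)
after full input: {1,7,8,9}  (accept=1 in)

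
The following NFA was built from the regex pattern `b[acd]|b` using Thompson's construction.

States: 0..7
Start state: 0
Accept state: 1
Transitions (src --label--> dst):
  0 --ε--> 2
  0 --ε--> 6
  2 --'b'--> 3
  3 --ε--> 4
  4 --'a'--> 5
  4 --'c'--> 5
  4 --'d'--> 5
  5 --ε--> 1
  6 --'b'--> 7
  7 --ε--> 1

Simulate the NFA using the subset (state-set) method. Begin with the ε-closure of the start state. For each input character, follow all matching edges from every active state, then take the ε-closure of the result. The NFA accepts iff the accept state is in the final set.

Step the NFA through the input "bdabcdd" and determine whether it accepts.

S₀ = ε-closure({0}) = {0,2,6}
'b' @ 1: {1,3,4,7}  ✓accept
'd' @ 2: {1,5}  ✓accept
'a' @ 3: {}  — dead — no transitions
rest 'bcdd' ignored (set empty)
end set {} — state 1 not in

Answer: REJECT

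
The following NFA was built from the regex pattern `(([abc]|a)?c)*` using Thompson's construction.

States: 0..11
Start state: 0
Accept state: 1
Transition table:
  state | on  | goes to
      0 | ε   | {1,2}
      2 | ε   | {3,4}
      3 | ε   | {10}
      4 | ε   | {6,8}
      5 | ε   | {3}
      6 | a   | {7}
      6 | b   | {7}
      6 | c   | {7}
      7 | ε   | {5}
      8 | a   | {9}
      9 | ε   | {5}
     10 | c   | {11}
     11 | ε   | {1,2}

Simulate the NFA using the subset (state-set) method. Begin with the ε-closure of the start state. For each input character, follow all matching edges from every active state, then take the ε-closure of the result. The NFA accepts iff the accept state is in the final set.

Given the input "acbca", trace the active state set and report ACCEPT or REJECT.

Answer: REJECT

Derivation:
start: ε-closure({0}) = {0,1,2,3,4,6,8,10}
'a' @ 1: {3,5,7,9,10}
'c' @ 2: {1,2,3,4,6,8,10,11}  (accept∈set)
'b' @ 3: {3,5,7,10}
'c' @ 4: {1,2,3,4,6,8,10,11}  (accept∈set)
'a' @ 5: {3,5,7,9,10}
final: {3,5,7,9,10}; accept 1 not in set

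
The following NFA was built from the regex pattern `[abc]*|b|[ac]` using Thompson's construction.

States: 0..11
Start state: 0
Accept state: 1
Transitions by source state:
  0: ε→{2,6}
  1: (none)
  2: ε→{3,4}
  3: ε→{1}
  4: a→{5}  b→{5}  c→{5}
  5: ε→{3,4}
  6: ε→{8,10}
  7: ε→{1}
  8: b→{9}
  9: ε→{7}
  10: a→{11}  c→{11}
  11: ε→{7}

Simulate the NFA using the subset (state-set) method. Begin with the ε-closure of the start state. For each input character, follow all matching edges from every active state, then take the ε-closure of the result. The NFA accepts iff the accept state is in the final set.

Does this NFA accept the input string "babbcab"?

Answer: ACCEPT

Derivation:
initial (ε-close {0}): {0,1,2,3,4,6,8,10}
'b' @ 1: {1,3,4,5,7,9}  (accept∈set)
'a' @ 2: {1,3,4,5}  (accept∈set)
'b' @ 3: {1,3,4,5}  (accept∈set)
'b' @ 4: {1,3,4,5}  (accept∈set)
'c' @ 5: {1,3,4,5}  (accept∈set)
'a' @ 6: {1,3,4,5}  (accept∈set)
'b' @ 7: {1,3,4,5}  (accept∈set)
after full input: {1,3,4,5}  (accept=1 in)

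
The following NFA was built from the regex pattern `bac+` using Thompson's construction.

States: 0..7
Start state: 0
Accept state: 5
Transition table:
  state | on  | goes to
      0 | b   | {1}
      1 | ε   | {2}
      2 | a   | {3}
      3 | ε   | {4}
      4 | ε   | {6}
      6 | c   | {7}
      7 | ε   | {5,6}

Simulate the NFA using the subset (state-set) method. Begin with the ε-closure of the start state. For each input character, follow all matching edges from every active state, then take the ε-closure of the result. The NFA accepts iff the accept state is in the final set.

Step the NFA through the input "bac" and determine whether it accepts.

Answer: ACCEPT

Trace:
start: ε-closure({0}) = {0}
'b' @ 1: {1,2}
'a' @ 2: {3,4,6}
'c' @ 3: {5,6,7}  [accepting]
final: {5,6,7}; accept 5 in set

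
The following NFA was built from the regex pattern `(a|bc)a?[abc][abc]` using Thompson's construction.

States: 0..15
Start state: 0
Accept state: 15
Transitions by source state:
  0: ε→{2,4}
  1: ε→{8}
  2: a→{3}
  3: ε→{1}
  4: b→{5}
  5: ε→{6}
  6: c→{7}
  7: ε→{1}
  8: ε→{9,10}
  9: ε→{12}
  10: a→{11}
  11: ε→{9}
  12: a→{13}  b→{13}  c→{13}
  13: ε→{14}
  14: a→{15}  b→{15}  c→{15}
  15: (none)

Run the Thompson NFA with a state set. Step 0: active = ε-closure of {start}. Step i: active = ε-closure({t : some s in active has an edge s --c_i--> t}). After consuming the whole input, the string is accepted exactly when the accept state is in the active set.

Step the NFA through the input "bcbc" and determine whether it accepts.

start: ε-closure({0}) = {0,2,4}
'b' @ 1: {5,6}
'c' @ 2: {1,7,8,9,10,12}
'b' @ 3: {13,14}
'c' @ 4: {15}  [accepting]
end set {15} — state 15 in

Answer: ACCEPT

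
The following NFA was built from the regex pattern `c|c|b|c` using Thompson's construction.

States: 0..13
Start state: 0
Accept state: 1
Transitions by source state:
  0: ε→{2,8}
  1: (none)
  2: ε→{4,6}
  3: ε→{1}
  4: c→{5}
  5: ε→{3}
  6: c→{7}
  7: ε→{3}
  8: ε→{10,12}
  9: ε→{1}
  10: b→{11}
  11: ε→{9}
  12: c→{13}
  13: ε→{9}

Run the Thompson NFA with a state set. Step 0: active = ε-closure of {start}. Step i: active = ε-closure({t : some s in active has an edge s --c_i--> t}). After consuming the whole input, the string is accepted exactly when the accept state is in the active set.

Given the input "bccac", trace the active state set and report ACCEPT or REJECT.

Answer: REJECT

Derivation:
start: ε-closure({0}) = {0,2,4,6,8,10,12}
'b' @ 1: {1,9,11}  ✓accept
'c' @ 2: {}  — state set empty
rest 'cac' ignored (set empty)
final: {}; accept 1 not in set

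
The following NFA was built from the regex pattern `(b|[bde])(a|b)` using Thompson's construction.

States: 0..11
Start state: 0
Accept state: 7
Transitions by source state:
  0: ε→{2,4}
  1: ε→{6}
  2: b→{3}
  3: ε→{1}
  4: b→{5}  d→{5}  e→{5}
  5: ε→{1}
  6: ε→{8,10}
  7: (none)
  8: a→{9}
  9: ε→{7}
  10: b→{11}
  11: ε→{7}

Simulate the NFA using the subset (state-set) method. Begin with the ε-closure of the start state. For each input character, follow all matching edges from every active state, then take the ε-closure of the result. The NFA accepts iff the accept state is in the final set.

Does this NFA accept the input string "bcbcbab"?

Answer: REJECT

Trace:
initial (ε-close {0}): {0,2,4}
'b' @ 1: {1,3,5,6,8,10}
'c' @ 2: {}  — state set empty
rest 'bcbab' ignored (set empty)
end set {} — state 7 not in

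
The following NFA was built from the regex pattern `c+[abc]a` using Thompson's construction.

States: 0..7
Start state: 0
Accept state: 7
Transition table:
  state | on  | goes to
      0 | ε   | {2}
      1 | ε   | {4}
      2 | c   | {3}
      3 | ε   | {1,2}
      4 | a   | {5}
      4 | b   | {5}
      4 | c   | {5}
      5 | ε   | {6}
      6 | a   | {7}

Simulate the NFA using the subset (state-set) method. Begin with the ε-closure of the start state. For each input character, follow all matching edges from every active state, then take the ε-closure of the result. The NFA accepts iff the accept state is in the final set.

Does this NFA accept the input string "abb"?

Answer: REJECT

Derivation:
start: ε-closure({0}) = {0,2}
'a' @ 1: {}  — state set empty
rest 'bb' ignored (set empty)
end set {} — state 7 not in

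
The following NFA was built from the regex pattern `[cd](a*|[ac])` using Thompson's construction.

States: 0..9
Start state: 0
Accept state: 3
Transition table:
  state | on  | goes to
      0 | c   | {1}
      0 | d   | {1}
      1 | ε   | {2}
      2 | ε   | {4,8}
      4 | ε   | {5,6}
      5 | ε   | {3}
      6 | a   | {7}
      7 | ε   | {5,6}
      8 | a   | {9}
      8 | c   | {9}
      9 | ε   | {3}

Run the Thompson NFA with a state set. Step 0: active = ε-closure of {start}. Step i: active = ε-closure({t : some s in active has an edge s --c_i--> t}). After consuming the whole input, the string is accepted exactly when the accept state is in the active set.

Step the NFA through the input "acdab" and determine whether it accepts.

Answer: REJECT

Steps:
initial (ε-close {0}): {0}
'a' @ 1: {}  — no active states
rest 'cdab' ignored (set empty)
end set {} — state 3 not in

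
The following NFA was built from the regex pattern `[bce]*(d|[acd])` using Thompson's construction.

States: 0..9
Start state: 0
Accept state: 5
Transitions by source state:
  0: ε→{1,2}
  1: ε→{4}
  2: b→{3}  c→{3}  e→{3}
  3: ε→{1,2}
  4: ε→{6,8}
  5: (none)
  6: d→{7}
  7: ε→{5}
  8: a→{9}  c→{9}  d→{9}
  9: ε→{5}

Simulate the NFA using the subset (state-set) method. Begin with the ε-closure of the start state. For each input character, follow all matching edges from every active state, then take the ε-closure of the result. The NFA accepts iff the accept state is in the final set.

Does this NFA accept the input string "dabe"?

Answer: REJECT

Derivation:
initial (ε-close {0}): {0,1,2,4,6,8}
'd' @ 1: {5,7,9}  (accept∈set)
'a' @ 2: {}  — no active states
rest 'be' ignored (set empty)
after full input: {}  (accept=5 not in)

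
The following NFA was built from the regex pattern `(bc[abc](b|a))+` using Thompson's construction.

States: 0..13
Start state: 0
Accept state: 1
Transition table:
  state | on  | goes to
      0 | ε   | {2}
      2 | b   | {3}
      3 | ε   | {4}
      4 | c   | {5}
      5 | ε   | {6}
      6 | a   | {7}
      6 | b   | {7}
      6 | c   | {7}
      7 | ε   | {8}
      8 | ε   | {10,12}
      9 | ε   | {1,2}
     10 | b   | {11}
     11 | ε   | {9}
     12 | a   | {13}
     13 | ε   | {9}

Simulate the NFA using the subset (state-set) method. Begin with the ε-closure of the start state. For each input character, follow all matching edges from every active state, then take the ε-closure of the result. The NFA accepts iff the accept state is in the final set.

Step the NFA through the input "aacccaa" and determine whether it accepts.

Answer: REJECT

Derivation:
start: ε-closure({0}) = {0,2}
'a' @ 1: {}  — no active states
rest 'acccaa' ignored (set empty)
after full input: {}  (accept=1 not in)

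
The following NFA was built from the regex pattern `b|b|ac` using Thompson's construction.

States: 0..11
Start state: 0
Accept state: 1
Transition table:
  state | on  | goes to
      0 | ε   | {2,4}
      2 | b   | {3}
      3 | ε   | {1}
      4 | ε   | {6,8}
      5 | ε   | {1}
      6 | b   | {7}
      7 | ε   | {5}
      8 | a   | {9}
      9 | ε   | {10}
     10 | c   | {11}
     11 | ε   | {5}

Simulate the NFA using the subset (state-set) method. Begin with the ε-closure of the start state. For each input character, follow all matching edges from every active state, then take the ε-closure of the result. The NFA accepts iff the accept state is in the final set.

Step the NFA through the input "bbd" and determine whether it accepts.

S₀ = ε-closure({0}) = {0,2,4,6,8}
'b' @ 1: {1,3,5,7}  [accepting]
'b' @ 2: {}  — no active states
rest 'd' ignored (set empty)
after full input: {}  (accept=1 not in)

Answer: REJECT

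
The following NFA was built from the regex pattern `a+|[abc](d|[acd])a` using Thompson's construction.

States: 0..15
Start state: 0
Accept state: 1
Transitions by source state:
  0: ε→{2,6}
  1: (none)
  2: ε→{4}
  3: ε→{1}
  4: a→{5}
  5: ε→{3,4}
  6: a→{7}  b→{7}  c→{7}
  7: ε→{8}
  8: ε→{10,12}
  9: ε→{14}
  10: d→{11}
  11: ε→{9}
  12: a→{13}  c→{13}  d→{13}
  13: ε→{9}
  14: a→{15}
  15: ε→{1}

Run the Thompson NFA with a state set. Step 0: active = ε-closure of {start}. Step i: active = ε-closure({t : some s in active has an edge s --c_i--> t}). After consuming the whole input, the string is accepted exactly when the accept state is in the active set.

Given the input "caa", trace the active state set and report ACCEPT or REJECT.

Answer: ACCEPT

Steps:
S₀ = ε-closure({0}) = {0,2,4,6}
'c' @ 1: {7,8,10,12}
'a' @ 2: {9,13,14}
'a' @ 3: {1,15}  (accept∈set)
after full input: {1,15}  (accept=1 in)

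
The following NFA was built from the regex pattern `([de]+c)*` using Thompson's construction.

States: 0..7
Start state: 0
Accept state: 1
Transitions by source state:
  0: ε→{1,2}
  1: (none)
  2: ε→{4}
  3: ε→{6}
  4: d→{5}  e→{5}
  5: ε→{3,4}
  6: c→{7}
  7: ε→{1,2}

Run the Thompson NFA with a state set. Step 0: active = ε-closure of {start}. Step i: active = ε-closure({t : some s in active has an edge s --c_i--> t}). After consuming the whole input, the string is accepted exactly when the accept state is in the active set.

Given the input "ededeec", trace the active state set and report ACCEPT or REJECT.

Answer: ACCEPT

Steps:
S₀ = ε-closure({0}) = {0,1,2,4}
'e' @ 1: {3,4,5,6}
'd' @ 2: {3,4,5,6}
'e' @ 3: {3,4,5,6}
'd' @ 4: {3,4,5,6}
'e' @ 5: {3,4,5,6}
'e' @ 6: {3,4,5,6}
'c' @ 7: {1,2,4,7}  (accept∈set)
final: {1,2,4,7}; accept 1 in set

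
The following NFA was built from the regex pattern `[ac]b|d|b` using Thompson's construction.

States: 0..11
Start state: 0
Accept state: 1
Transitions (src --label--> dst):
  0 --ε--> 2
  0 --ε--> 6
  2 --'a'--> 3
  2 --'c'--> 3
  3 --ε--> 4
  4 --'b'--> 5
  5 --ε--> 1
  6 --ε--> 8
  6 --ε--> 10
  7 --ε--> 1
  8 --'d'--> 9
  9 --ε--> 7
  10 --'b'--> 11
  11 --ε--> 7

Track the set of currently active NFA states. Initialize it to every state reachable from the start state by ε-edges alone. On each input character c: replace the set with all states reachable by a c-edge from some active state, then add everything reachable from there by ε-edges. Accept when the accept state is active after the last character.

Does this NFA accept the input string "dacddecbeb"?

start: ε-closure({0}) = {0,2,6,8,10}
'd' @ 1: {1,7,9}  [accepting]
'a' @ 2: {}  — no active states
rest 'cddecbeb' ignored (set empty)
end set {} — state 1 not in

Answer: REJECT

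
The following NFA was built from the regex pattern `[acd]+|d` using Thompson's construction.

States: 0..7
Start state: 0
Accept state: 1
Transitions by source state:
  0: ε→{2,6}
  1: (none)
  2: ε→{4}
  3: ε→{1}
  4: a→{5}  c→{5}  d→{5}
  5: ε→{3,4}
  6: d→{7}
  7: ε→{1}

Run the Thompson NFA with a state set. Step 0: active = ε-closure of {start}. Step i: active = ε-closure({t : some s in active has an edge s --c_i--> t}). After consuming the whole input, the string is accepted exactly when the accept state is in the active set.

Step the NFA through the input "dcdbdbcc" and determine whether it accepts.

Answer: REJECT

Trace:
S₀ = ε-closure({0}) = {0,2,4,6}
'd' @ 1: {1,3,4,5,7}  ✓accept
'c' @ 2: {1,3,4,5}  ✓accept
'd' @ 3: {1,3,4,5}  ✓accept
'b' @ 4: {}  — state set empty
rest 'dbcc' ignored (set empty)
after full input: {}  (accept=1 not in)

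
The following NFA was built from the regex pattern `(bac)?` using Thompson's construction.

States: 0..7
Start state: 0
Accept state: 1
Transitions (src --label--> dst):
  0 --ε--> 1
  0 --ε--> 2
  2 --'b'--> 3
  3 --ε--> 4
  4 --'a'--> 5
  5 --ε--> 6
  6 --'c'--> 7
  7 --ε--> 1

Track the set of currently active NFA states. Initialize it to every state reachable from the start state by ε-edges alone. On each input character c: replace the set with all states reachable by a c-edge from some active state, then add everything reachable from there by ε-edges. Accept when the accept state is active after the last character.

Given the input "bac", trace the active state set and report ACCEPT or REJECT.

start: ε-closure({0}) = {0,1,2}
'b' @ 1: {3,4}
'a' @ 2: {5,6}
'c' @ 3: {1,7}  ✓accept
end set {1,7} — state 1 in

Answer: ACCEPT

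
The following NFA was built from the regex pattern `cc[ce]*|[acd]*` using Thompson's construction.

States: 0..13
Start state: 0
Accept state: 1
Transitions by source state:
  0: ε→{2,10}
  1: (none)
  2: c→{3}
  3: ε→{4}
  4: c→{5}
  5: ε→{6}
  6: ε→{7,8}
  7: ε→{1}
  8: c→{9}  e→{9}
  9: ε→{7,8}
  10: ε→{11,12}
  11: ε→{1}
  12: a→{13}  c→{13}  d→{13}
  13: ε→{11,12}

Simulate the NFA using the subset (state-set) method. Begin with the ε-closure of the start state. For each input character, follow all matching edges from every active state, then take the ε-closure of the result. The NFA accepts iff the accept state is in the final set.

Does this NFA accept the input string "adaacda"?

Answer: ACCEPT

Derivation:
start: ε-closure({0}) = {0,1,2,10,11,12}
'a' @ 1: {1,11,12,13}  [accepting]
'd' @ 2: {1,11,12,13}  [accepting]
'a' @ 3: {1,11,12,13}  [accepting]
'a' @ 4: {1,11,12,13}  [accepting]
'c' @ 5: {1,11,12,13}  [accepting]
'd' @ 6: {1,11,12,13}  [accepting]
'a' @ 7: {1,11,12,13}  [accepting]
end set {1,11,12,13} — state 1 in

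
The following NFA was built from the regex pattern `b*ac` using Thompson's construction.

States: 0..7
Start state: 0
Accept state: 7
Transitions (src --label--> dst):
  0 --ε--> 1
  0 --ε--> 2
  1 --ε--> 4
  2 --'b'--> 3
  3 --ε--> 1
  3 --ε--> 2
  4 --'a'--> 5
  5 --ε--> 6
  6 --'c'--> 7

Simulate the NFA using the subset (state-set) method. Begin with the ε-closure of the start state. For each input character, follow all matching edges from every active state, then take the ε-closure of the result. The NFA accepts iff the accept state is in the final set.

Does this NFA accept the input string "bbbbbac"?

start: ε-closure({0}) = {0,1,2,4}
'b' @ 1: {1,2,3,4}
'b' @ 2: {1,2,3,4}
'b' @ 3: {1,2,3,4}
'b' @ 4: {1,2,3,4}
'b' @ 5: {1,2,3,4}
'a' @ 6: {5,6}
'c' @ 7: {7}  (accept∈set)
after full input: {7}  (accept=7 in)

Answer: ACCEPT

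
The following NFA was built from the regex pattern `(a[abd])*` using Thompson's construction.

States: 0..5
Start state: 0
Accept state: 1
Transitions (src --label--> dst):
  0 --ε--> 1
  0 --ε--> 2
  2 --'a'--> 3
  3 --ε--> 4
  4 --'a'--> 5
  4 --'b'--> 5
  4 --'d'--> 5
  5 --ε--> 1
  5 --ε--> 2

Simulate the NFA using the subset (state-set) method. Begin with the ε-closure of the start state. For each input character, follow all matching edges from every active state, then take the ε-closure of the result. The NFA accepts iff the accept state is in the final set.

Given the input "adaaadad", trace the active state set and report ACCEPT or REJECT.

initial (ε-close {0}): {0,1,2}
'a' @ 1: {3,4}
'd' @ 2: {1,2,5}  (accept∈set)
'a' @ 3: {3,4}
'a' @ 4: {1,2,5}  (accept∈set)
'a' @ 5: {3,4}
'd' @ 6: {1,2,5}  (accept∈set)
'a' @ 7: {3,4}
'd' @ 8: {1,2,5}  (accept∈set)
final: {1,2,5}; accept 1 in set

Answer: ACCEPT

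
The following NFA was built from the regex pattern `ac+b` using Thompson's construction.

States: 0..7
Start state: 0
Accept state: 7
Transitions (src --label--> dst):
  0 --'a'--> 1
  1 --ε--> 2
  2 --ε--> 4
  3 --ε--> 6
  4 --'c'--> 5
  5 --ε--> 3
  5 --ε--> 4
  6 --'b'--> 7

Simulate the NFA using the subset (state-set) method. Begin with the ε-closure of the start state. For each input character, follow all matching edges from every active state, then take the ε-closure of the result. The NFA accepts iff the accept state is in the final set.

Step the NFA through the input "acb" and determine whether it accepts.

S₀ = ε-closure({0}) = {0}
'a' @ 1: {1,2,4}
'c' @ 2: {3,4,5,6}
'b' @ 3: {7}  [accepting]
after full input: {7}  (accept=7 in)

Answer: ACCEPT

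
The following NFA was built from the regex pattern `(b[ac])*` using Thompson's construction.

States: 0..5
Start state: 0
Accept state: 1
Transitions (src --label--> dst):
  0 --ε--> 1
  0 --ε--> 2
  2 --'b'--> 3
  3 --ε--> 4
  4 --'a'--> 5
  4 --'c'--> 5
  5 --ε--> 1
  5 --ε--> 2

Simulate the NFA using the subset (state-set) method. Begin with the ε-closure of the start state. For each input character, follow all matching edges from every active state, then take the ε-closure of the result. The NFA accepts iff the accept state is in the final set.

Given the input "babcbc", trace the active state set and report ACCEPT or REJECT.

start: ε-closure({0}) = {0,1,2}
'b' @ 1: {3,4}
'a' @ 2: {1,2,5}  (accept∈set)
'b' @ 3: {3,4}
'c' @ 4: {1,2,5}  (accept∈set)
'b' @ 5: {3,4}
'c' @ 6: {1,2,5}  (accept∈set)
end set {1,2,5} — state 1 in

Answer: ACCEPT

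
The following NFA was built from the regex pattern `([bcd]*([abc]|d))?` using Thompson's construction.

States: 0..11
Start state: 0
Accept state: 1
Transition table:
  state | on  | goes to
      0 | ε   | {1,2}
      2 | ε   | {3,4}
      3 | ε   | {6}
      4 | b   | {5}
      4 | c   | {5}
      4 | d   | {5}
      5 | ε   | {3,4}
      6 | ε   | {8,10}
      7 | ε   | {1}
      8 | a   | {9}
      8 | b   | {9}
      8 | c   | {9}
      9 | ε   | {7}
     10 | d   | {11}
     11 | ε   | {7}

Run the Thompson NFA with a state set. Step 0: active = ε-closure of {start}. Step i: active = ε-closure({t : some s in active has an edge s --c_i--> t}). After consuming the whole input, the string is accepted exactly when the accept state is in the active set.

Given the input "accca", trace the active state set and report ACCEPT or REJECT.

S₀ = ε-closure({0}) = {0,1,2,3,4,6,8,10}
'a' @ 1: {1,7,9}  (accept∈set)
'c' @ 2: {}  — dead — no transitions
rest 'cca' ignored (set empty)
after full input: {}  (accept=1 not in)

Answer: REJECT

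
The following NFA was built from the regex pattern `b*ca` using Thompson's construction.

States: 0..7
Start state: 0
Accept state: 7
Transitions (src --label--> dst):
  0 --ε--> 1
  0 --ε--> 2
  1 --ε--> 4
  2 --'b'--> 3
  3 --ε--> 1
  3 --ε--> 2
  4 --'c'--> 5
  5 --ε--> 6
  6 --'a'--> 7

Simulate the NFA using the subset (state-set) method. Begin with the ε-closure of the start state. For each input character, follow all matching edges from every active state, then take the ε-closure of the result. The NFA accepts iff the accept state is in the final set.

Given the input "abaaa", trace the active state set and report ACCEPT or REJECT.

initial (ε-close {0}): {0,1,2,4}
'a' @ 1: {}  — dead — no transitions
rest 'baaa' ignored (set empty)
final: {}; accept 7 not in set

Answer: REJECT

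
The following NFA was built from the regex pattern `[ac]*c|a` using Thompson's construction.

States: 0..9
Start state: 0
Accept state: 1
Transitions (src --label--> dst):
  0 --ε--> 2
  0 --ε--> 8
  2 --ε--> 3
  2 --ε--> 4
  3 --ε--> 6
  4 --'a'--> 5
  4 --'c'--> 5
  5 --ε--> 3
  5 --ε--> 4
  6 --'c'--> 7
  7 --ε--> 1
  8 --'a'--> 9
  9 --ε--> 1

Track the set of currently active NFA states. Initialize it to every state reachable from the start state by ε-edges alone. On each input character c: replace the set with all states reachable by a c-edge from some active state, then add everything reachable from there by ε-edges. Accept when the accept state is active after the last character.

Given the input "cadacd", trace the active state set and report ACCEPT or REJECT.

start: ε-closure({0}) = {0,2,3,4,6,8}
'c' @ 1: {1,3,4,5,6,7}  [accepting]
'a' @ 2: {3,4,5,6}
'd' @ 3: {}  — no active states
rest 'acd' ignored (set empty)
final: {}; accept 1 not in set

Answer: REJECT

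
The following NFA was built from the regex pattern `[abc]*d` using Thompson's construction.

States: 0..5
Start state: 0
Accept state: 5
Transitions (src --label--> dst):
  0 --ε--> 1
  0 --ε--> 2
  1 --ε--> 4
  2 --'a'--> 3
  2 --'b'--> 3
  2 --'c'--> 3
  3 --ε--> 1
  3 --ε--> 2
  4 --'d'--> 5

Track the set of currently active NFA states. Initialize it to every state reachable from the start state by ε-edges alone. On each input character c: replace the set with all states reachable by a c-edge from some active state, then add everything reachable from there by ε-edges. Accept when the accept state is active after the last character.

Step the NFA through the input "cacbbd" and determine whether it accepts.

Answer: ACCEPT

Derivation:
initial (ε-close {0}): {0,1,2,4}
'c' @ 1: {1,2,3,4}
'a' @ 2: {1,2,3,4}
'c' @ 3: {1,2,3,4}
'b' @ 4: {1,2,3,4}
'b' @ 5: {1,2,3,4}
'd' @ 6: {5}  ✓accept
end set {5} — state 5 in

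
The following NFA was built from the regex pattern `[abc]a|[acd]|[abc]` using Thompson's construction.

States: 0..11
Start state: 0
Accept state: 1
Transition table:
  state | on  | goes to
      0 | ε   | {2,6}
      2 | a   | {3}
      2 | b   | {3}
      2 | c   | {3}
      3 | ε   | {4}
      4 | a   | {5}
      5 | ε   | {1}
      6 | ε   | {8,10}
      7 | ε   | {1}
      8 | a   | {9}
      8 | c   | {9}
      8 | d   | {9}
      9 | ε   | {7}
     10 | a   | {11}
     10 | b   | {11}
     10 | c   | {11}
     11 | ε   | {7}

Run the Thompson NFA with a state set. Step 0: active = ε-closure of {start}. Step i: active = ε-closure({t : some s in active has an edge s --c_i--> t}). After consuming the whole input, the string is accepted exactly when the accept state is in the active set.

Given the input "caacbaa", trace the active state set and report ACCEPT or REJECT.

start: ε-closure({0}) = {0,2,6,8,10}
'c' @ 1: {1,3,4,7,9,11}  ✓accept
'a' @ 2: {1,5}  ✓accept
'a' @ 3: {}  — state set empty
rest 'cbaa' ignored (set empty)
end set {} — state 1 not in

Answer: REJECT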